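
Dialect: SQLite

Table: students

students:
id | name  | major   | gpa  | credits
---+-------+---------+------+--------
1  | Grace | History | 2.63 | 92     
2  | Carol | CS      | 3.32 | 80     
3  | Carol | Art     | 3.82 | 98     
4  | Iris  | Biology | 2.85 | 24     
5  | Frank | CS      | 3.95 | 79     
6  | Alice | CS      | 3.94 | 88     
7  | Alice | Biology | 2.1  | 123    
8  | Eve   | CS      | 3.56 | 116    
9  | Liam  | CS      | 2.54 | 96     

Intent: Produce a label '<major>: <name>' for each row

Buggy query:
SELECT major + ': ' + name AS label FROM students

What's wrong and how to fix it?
Bug: SQLite uses || for string concatenation; + coerces text to numbers (yielding 0)

Fix: Use the || operator for string concatenation

Corrected query:
SELECT major || ': ' || name AS label FROM students

Result:
label         
--------------
History: Grace
CS: Carol     
Art: Carol    
Biology: Iris 
CS: Frank     
CS: Alice     
Biology: Alice
CS: Eve       
CS: Liam      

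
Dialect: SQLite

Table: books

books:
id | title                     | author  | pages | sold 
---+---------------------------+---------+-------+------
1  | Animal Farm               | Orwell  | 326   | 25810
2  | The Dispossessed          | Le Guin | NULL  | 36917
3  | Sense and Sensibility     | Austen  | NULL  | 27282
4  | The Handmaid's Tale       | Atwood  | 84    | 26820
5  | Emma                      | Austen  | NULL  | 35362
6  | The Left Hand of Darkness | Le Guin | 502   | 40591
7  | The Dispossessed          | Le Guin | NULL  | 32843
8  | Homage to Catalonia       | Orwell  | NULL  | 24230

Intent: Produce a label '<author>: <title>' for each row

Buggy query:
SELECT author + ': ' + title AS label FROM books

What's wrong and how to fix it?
Bug: '+' is numeric addition; on text columns SQLite converts them to 0 instead of concatenating

Fix: Use the || operator for string concatenation

Corrected query:
SELECT author || ': ' || title AS label FROM books

Result:
label                             
----------------------------------
Orwell: Animal Farm               
Le Guin: The Dispossessed         
Austen: Sense and Sensibility     
Atwood: The Handmaid's Tale       
Austen: Emma                      
Le Guin: The Left Hand of Darkness
Le Guin: The Dispossessed         
Orwell: Homage to Catalonia       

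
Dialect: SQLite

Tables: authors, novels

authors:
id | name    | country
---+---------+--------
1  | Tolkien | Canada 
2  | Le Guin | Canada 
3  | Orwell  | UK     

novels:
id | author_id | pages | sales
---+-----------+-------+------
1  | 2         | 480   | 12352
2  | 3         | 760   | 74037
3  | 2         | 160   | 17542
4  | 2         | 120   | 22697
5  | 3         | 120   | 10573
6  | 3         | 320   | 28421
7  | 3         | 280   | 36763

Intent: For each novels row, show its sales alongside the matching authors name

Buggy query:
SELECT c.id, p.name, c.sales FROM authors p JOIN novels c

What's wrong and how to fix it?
Bug: JOIN with no ON clause produces a cartesian product; every novels row pairs with every authors row

Fix: Add ON c.author_id = p.id to the JOIN

Corrected query:
SELECT c.id, p.name, c.sales FROM authors p JOIN novels c ON c.author_id = p.id

Result:
id | name    | sales
---+---------+------
1  | Le Guin | 12352
2  | Orwell  | 74037
3  | Le Guin | 17542
4  | Le Guin | 22697
5  | Orwell  | 10573
6  | Orwell  | 28421
7  | Orwell  | 36763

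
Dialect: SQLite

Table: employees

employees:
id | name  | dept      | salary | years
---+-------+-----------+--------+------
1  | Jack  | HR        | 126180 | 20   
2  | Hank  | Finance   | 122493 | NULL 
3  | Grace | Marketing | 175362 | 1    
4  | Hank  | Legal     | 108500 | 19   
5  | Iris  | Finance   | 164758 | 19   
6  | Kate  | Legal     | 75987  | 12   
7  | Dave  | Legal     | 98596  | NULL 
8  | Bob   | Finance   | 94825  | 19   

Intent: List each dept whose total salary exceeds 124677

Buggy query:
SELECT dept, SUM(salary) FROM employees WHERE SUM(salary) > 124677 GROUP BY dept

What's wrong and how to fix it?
Bug: Aggregate functions cannot appear in a WHERE clause

Fix: Move the aggregate condition to a HAVING clause

Corrected query:
SELECT dept, SUM(salary) FROM employees GROUP BY dept HAVING SUM(salary) > 124677

Result:
dept      | SUM(salary)
----------+------------
Finance   | 382076     
HR        | 126180     
Legal     | 283083     
Marketing | 175362     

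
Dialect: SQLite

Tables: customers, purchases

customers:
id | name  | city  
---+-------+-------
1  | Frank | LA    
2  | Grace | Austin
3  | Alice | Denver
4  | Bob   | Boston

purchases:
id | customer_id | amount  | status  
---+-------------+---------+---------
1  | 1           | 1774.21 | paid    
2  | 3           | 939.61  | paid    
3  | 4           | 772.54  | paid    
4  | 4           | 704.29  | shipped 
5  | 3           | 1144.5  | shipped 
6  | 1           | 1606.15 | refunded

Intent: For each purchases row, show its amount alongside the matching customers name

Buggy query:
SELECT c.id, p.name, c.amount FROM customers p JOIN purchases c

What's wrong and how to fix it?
Bug: Missing join condition: each purchases row is matched to all customers rows instead of just its own

Fix: Add ON c.customer_id = p.id to the JOIN

Corrected query:
SELECT c.id, p.name, c.amount FROM customers p JOIN purchases c ON c.customer_id = p.id

Result:
id | name  | amount 
---+-------+--------
1  | Frank | 1774.21
2  | Alice | 939.61 
3  | Bob   | 772.54 
4  | Bob   | 704.29 
5  | Alice | 1144.5 
6  | Frank | 1606.15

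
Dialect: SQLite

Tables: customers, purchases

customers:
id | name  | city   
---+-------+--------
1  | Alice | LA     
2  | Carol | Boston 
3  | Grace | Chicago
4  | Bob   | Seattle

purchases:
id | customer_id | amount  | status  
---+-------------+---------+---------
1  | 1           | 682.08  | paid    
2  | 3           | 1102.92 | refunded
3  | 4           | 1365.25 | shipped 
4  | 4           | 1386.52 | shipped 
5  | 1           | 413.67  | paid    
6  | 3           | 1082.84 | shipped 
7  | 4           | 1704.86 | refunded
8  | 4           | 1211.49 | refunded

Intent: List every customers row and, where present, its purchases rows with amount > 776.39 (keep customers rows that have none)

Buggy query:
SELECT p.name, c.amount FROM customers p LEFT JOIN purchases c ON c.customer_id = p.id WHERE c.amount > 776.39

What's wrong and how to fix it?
Bug: A WHERE condition on the right-hand table after LEFT JOIN drops unmatched parents

Fix: Move the right-table condition into the ON clause so unmatched parents are kept

Corrected query:
SELECT p.name, c.amount FROM customers p LEFT JOIN purchases c ON c.customer_id = p.id AND c.amount > 776.39

Result:
name  | amount 
------+--------
Alice | NULL   
Carol | NULL   
Grace | 1082.84
Grace | 1102.92
Bob   | 1211.49
Bob   | 1365.25
Bob   | 1386.52
Bob   | 1704.86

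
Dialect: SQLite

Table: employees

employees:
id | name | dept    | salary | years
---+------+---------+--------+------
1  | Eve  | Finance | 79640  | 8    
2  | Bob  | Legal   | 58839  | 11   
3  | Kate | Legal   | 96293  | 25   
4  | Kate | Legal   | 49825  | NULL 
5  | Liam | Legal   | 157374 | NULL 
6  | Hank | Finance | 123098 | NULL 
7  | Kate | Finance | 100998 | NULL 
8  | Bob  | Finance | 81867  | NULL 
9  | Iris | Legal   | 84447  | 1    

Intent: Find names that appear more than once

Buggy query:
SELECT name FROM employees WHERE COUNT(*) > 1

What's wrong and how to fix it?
Bug: WHERE can't reference COUNT(*); aggregates are computed after WHERE

Fix: Group first, then use HAVING for the count condition

Corrected query:
SELECT name FROM employees GROUP BY name HAVING COUNT(*) > 1

Result:
name
----
Bob 
Kate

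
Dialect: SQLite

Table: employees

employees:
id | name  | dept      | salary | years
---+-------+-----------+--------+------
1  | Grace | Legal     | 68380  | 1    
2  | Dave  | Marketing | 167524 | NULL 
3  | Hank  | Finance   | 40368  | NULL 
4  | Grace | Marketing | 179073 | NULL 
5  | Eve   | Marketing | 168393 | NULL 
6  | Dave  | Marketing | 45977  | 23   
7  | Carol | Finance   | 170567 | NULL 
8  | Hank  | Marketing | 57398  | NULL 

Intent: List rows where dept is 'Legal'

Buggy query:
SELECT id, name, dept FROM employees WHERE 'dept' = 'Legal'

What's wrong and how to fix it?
Bug: 'dept' in single quotes is a string literal, not the column; the comparison is literal-vs-literal and never true

Fix: Remove the quotes around the column name (or use double quotes for an identifier)

Corrected query:
SELECT id, name, dept FROM employees WHERE dept = 'Legal'

Result:
id | name  | dept 
---+-------+------
1  | Grace | Legal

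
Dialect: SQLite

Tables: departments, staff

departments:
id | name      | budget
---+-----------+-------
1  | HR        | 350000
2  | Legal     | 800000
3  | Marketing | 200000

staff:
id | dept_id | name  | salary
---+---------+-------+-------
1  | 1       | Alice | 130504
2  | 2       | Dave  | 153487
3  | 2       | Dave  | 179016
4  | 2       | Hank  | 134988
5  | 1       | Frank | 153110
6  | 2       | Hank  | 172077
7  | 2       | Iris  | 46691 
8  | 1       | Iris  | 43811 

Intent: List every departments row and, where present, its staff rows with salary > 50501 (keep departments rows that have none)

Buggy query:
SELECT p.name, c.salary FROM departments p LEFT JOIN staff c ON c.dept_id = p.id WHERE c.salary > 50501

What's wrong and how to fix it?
Bug: Filtering c.salary in WHERE discards the NULL rows produced by LEFT JOIN, turning it into an inner join

Fix: Move the right-table condition into the ON clause so unmatched parents are kept

Corrected query:
SELECT p.name, c.salary FROM departments p LEFT JOIN staff c ON c.dept_id = p.id AND c.salary > 50501

Result:
name      | salary
----------+-------
HR        | 130504
HR        | 153110
Legal     | 134988
Legal     | 153487
Legal     | 172077
Legal     | 179016
Marketing | NULL  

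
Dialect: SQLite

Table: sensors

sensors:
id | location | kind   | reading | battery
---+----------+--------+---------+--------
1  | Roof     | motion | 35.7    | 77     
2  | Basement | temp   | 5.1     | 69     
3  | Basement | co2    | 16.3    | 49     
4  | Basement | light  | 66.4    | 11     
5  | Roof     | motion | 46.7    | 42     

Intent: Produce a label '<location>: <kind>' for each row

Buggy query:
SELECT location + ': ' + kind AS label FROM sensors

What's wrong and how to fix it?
Bug: '+' is numeric addition; on text columns SQLite converts them to 0 instead of concatenating

Fix: Replace + with || to concatenate text

Corrected query:
SELECT location || ': ' || kind AS label FROM sensors

Result:
label          
---------------
Roof: motion   
Basement: temp 
Basement: co2  
Basement: light
Roof: motion   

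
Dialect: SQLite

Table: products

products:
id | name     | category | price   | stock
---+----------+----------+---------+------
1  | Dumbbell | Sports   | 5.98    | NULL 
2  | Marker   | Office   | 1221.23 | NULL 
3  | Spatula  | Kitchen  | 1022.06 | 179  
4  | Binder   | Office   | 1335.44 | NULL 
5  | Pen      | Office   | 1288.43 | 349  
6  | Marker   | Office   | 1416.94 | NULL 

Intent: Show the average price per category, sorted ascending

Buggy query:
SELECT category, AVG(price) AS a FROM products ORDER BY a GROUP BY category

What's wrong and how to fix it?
Bug: GROUP BY must precede ORDER BY

Fix: Move ORDER BY to the end, after GROUP BY

Corrected query:
SELECT category, AVG(price) AS a FROM products GROUP BY category ORDER BY a

Result:
category | a      
---------+--------
Sports   | 5.98   
Kitchen  | 1022.06
Office   | 1315.51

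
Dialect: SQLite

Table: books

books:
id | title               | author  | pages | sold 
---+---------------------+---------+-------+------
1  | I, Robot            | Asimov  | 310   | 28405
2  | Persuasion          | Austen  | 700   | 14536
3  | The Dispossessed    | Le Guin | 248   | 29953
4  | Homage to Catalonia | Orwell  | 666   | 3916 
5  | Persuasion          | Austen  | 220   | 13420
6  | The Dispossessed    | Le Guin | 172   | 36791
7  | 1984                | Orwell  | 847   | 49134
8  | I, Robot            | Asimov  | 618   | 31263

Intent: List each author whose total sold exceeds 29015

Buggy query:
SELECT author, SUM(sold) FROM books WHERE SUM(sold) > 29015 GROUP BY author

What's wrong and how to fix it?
Bug: Aggregate functions cannot appear in a WHERE clause

Fix: Use HAVING (which filters groups after aggregation) instead of WHERE

Corrected query:
SELECT author, SUM(sold) FROM books GROUP BY author HAVING SUM(sold) > 29015

Result:
author  | SUM(sold)
--------+----------
Asimov  | 59668    
Le Guin | 66744    
Orwell  | 53050    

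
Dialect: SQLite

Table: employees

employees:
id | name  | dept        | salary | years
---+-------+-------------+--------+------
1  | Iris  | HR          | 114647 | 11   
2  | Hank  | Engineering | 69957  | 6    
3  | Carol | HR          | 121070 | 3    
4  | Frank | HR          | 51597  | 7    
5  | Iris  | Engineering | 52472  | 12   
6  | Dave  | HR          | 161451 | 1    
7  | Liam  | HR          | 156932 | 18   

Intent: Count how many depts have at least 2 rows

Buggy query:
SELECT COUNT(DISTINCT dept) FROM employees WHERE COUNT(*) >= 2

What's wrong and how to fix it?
Bug: WHERE filters individual rows, not groups, so a group-level COUNT is invalid there

Fix: Use a subquery that GROUPs and filters with HAVING, then count its rows

Corrected query:
SELECT COUNT(*) FROM (SELECT dept FROM employees GROUP BY dept HAVING COUNT(*) >= 2)

Result:
COUNT(*)
--------
2       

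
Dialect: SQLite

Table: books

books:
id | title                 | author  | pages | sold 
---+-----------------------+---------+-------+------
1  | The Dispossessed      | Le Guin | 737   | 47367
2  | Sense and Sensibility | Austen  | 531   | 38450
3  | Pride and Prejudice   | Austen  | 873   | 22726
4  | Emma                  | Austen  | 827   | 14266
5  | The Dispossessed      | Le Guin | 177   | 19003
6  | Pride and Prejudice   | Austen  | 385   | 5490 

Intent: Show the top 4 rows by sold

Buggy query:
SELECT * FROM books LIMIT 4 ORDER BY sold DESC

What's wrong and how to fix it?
Bug: LIMIT must come after ORDER BY

Fix: Sort with ORDER BY, then apply LIMIT

Corrected query:
SELECT * FROM books ORDER BY sold DESC LIMIT 4

Result:
id | title                 | author  | pages | sold 
---+-----------------------+---------+-------+------
1  | The Dispossessed      | Le Guin | 737   | 47367
2  | Sense and Sensibility | Austen  | 531   | 38450
3  | Pride and Prejudice   | Austen  | 873   | 22726
5  | The Dispossessed      | Le Guin | 177   | 19003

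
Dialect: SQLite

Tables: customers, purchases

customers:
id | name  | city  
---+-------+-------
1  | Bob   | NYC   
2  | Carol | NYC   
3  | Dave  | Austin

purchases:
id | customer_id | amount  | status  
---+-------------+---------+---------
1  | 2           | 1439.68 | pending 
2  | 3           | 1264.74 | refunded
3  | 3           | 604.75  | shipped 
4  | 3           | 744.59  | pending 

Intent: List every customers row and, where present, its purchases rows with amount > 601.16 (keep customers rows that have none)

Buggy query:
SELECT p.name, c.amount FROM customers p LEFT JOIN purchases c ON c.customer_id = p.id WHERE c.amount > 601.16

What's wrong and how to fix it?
Bug: A WHERE condition on the right-hand table after LEFT JOIN drops unmatched parents

Fix: Put 'c.amount > 601.16' in the JOIN's ON clause instead of WHERE

Corrected query:
SELECT p.name, c.amount FROM customers p LEFT JOIN purchases c ON c.customer_id = p.id AND c.amount > 601.16

Result:
name  | amount 
------+--------
Bob   | NULL   
Carol | 1439.68
Dave  | 604.75 
Dave  | 744.59 
Dave  | 1264.74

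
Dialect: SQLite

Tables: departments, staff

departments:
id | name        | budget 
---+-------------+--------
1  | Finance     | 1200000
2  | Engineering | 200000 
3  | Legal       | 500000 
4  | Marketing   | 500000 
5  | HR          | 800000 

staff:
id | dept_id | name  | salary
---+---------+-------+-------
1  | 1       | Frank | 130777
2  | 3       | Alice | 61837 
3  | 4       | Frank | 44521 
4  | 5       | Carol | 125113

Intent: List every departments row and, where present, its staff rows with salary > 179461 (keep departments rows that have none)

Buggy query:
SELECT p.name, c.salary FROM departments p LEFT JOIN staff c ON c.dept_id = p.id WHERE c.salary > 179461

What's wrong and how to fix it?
Bug: Filtering c.salary in WHERE discards the NULL rows produced by LEFT JOIN, turning it into an inner join

Fix: Put 'c.salary > 179461' in the JOIN's ON clause instead of WHERE

Corrected query:
SELECT p.name, c.salary FROM departments p LEFT JOIN staff c ON c.dept_id = p.id AND c.salary > 179461

Result:
name        | salary
------------+-------
Finance     | NULL  
Engineering | NULL  
Legal       | NULL  
Marketing   | NULL  
HR          | NULL  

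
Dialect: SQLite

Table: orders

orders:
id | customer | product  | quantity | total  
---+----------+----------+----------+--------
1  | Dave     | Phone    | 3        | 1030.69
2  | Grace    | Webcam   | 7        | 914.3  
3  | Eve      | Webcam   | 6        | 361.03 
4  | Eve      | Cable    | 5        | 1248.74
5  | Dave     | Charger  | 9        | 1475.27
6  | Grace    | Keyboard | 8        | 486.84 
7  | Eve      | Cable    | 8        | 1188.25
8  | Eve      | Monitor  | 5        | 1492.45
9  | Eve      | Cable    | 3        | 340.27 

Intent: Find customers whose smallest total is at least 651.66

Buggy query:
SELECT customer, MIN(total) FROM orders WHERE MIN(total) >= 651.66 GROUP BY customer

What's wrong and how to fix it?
Bug: Aggregates like MIN are computed per group after WHERE runs

Fix: Replace WHERE with HAVING after the GROUP BY

Corrected query:
SELECT customer, MIN(total) FROM orders GROUP BY customer HAVING MIN(total) >= 651.66

Result:
customer | MIN(total)
---------+-----------
Dave     | 1030.69   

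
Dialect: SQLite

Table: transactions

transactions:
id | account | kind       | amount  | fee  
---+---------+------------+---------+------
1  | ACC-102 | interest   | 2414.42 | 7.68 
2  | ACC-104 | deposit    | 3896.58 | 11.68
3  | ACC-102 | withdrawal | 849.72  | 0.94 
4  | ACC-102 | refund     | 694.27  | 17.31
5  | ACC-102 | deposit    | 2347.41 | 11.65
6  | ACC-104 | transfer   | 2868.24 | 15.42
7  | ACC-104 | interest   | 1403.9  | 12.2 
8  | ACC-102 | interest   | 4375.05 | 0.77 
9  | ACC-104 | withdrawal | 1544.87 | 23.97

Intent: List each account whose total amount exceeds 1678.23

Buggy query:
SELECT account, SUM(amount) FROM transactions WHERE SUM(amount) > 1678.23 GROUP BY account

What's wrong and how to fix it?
Bug: Aggregate functions cannot appear in a WHERE clause

Fix: Use HAVING (which filters groups after aggregation) instead of WHERE

Corrected query:
SELECT account, SUM(amount) FROM transactions GROUP BY account HAVING SUM(amount) > 1678.23

Result:
account | SUM(amount)
--------+------------
ACC-102 | 10680.87   
ACC-104 | 9713.59    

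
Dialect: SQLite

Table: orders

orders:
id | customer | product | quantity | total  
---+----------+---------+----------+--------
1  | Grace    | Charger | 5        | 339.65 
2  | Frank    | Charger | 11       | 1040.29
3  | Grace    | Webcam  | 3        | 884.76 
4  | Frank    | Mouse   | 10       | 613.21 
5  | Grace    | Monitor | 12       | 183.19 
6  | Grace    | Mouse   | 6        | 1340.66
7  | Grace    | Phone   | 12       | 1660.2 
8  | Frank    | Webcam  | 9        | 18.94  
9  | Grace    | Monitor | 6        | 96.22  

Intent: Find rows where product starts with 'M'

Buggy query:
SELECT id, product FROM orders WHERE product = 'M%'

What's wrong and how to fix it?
Bug: Wildcards only work with LIKE; '=' treats '%' as a literal character

Fix: Replace '=' with LIKE so 'M%' is treated as a pattern

Corrected query:
SELECT id, product FROM orders WHERE product LIKE 'M%'

Result:
id | product
---+--------
4  | Mouse  
5  | Monitor
6  | Mouse  
9  | Monitor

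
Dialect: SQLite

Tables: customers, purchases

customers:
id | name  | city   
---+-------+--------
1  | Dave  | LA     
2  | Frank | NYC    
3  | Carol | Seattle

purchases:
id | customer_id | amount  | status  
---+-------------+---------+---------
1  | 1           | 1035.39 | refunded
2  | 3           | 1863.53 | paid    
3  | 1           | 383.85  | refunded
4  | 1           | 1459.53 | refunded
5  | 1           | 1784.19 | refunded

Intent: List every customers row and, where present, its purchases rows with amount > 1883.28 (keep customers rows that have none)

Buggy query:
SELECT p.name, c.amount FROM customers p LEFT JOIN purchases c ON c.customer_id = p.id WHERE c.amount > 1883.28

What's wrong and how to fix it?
Bug: A WHERE condition on the right-hand table after LEFT JOIN drops unmatched parents

Fix: Put 'c.amount > 1883.28' in the JOIN's ON clause instead of WHERE

Corrected query:
SELECT p.name, c.amount FROM customers p LEFT JOIN purchases c ON c.customer_id = p.id AND c.amount > 1883.28

Result:
name  | amount
------+-------
Dave  | NULL  
Frank | NULL  
Carol | NULL  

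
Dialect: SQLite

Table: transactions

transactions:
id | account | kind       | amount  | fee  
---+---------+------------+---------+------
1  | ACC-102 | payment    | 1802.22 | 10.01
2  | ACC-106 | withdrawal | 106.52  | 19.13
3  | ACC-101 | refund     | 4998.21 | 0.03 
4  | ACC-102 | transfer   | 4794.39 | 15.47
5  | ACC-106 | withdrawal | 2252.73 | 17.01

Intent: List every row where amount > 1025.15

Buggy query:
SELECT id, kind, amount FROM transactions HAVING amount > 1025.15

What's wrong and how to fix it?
Bug: This is a non-aggregate query (no GROUP BY, no aggregates), so in SQLite the HAVING clause is invalid here; a row-level condition belongs in WHERE

Fix: Use WHERE for row-level filtering

Corrected query:
SELECT id, kind, amount FROM transactions WHERE amount > 1025.15

Result:
id | kind       | amount 
---+------------+--------
1  | payment    | 1802.22
3  | refund     | 4998.21
4  | transfer   | 4794.39
5  | withdrawal | 2252.73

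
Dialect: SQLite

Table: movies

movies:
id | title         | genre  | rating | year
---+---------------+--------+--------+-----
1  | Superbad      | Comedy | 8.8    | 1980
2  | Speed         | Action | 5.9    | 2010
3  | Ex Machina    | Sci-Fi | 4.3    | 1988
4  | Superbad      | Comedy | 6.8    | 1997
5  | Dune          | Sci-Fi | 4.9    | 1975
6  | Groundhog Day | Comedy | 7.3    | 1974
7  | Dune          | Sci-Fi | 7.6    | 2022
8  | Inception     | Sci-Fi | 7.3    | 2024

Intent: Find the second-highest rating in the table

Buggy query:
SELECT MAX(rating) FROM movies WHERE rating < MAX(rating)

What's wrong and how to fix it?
Bug: The inner MAX is an aggregate inside WHERE, which is not allowed

Fix: Compute the overall MAX in a subquery, then take MAX of rows below it

Corrected query:
SELECT MAX(rating) FROM movies WHERE rating < (SELECT MAX(rating) FROM movies)

Result:
MAX(rating)
-----------
7.6        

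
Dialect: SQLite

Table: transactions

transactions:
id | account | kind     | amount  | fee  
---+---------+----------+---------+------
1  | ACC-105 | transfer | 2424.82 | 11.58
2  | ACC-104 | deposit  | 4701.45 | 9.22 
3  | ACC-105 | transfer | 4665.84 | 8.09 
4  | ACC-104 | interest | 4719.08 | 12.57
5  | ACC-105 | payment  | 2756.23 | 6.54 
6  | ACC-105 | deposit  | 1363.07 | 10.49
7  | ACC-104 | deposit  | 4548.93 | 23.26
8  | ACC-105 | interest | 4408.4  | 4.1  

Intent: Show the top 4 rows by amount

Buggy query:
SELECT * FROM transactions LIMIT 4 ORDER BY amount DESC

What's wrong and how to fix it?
Bug: ORDER BY cannot follow LIMIT; LIMIT is the final clause

Fix: Sort with ORDER BY, then apply LIMIT

Corrected query:
SELECT * FROM transactions ORDER BY amount DESC LIMIT 4

Result:
id | account | kind     | amount  | fee  
---+---------+----------+---------+------
4  | ACC-104 | interest | 4719.08 | 12.57
2  | ACC-104 | deposit  | 4701.45 | 9.22 
3  | ACC-105 | transfer | 4665.84 | 8.09 
7  | ACC-104 | deposit  | 4548.93 | 23.26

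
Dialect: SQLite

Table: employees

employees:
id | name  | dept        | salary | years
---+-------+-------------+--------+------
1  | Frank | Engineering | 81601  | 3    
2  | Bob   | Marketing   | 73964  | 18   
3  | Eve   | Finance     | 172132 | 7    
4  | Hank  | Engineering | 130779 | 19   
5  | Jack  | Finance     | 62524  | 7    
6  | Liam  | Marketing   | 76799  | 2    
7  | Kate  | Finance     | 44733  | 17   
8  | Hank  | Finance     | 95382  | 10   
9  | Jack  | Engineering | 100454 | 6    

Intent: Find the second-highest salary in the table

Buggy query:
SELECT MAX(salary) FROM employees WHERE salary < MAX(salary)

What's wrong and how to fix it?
Bug: MAX(salary) on the right of the comparison is an aggregate-in-WHERE error

Fix: Put the inner MAX in a scalar subquery

Corrected query:
SELECT MAX(salary) FROM employees WHERE salary < (SELECT MAX(salary) FROM employees)

Result:
MAX(salary)
-----------
130779     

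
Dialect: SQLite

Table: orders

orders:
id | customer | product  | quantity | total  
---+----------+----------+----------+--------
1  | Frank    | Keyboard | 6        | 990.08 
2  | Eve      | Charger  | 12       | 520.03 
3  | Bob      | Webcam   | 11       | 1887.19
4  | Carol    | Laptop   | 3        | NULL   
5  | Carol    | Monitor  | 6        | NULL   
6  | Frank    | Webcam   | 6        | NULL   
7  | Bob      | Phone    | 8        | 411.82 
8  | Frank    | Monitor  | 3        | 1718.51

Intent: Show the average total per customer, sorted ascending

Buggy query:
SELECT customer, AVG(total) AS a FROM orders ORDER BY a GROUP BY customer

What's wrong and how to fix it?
Bug: GROUP BY must precede ORDER BY

Fix: Move ORDER BY to the end, after GROUP BY

Corrected query:
SELECT customer, AVG(total) AS a FROM orders GROUP BY customer ORDER BY a

Result:
customer | a       
---------+---------
Carol    | NULL    
Eve      | 520.03  
Bob      | 1149.505
Frank    | 1354.295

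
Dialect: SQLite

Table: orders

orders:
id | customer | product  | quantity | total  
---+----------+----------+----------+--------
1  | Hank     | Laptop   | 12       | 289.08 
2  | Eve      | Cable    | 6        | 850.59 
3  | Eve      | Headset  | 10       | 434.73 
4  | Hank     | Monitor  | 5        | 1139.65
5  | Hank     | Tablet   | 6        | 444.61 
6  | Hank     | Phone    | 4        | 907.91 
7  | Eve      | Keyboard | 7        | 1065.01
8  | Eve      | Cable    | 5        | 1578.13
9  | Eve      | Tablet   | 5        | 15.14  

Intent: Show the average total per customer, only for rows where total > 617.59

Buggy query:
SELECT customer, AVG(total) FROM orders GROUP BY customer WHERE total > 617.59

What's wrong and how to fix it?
Bug: WHERE cannot follow GROUP BY

Fix: Place WHERE between FROM and GROUP BY

Corrected query:
SELECT customer, AVG(total) FROM orders WHERE total > 617.59 GROUP BY customer

Result:
customer | AVG(total) 
---------+------------
Eve      | 1164.576667
Hank     | 1023.78    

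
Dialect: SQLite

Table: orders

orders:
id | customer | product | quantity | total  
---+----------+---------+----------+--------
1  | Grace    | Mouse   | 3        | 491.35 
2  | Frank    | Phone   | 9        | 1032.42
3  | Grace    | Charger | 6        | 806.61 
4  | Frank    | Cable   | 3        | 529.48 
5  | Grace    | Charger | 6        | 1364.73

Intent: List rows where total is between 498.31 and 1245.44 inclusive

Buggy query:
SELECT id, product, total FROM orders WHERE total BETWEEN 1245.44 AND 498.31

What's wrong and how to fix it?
Bug: BETWEEN expects the lower bound first; with 1245.44 AND 498.31 the range is empty

Fix: Write BETWEEN 498.31 AND 1245.44

Corrected query:
SELECT id, product, total FROM orders WHERE total BETWEEN 498.31 AND 1245.44

Result:
id | product | total  
---+---------+--------
2  | Phone   | 1032.42
3  | Charger | 806.61 
4  | Cable   | 529.48 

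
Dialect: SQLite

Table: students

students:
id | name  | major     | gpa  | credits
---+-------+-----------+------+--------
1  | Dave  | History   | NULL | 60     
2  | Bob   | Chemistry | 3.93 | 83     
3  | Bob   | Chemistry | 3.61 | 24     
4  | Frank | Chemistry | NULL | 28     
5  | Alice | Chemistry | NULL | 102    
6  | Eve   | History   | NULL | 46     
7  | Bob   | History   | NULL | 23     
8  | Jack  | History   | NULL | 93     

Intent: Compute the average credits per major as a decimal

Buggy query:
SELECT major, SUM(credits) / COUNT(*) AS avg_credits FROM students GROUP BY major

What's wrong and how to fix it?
Bug: Both operands are integers, so '/' performs integer division and truncates

Fix: Multiply by 1.0 (or CAST to REAL) to force floating-point division

Corrected query:
SELECT major, SUM(credits) * 1.0 / COUNT(*) AS avg_credits FROM students GROUP BY major

Result:
major     | avg_credits
----------+------------
Chemistry | 59.25      
History   | 55.5       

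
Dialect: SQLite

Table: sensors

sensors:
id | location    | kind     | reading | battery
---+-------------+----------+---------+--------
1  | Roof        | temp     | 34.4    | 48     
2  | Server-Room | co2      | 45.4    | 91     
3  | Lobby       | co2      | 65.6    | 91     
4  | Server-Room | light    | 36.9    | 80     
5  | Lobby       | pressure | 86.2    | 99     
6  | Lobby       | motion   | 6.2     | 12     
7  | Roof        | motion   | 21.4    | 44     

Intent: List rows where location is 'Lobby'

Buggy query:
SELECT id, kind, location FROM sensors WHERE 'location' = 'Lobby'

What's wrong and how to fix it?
Bug: Single quotes denote string literals in SQL; the column name is being compared as a constant string

Fix: Remove the quotes around the column name (or use double quotes for an identifier)

Corrected query:
SELECT id, kind, location FROM sensors WHERE location = 'Lobby'

Result:
id | kind     | location
---+----------+---------
3  | co2      | Lobby   
5  | pressure | Lobby   
6  | motion   | Lobby   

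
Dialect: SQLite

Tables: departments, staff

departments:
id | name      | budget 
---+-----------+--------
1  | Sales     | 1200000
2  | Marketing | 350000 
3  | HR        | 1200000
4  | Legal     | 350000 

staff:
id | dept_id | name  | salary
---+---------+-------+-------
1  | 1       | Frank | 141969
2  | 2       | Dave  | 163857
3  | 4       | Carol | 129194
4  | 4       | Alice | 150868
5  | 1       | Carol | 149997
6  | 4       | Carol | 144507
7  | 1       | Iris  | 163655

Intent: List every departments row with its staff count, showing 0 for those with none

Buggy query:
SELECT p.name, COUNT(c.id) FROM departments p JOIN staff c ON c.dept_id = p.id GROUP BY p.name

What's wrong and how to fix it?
Bug: An inner join excludes parents with zero children

Fix: Switch to LEFT JOIN to retain unmatched parent rows

Corrected query:
SELECT p.name, COUNT(c.id) FROM departments p LEFT JOIN staff c ON c.dept_id = p.id GROUP BY p.name

Result:
name      | COUNT(c.id)
----------+------------
HR        | 0          
Legal     | 3          
Marketing | 1          
Sales     | 3          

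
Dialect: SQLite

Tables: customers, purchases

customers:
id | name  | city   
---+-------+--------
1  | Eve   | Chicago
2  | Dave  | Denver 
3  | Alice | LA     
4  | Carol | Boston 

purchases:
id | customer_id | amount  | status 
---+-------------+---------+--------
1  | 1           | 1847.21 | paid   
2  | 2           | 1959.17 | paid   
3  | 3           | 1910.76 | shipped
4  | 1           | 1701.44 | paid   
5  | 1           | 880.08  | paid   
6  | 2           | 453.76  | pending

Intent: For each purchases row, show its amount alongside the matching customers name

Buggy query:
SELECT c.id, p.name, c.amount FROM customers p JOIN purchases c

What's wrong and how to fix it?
Bug: Missing join condition: each purchases row is matched to all customers rows instead of just its own

Fix: Add ON c.customer_id = p.id to the JOIN

Corrected query:
SELECT c.id, p.name, c.amount FROM customers p JOIN purchases c ON c.customer_id = p.id

Result:
id | name  | amount 
---+-------+--------
1  | Eve   | 1847.21
2  | Dave  | 1959.17
3  | Alice | 1910.76
4  | Eve   | 1701.44
5  | Eve   | 880.08 
6  | Dave  | 453.76 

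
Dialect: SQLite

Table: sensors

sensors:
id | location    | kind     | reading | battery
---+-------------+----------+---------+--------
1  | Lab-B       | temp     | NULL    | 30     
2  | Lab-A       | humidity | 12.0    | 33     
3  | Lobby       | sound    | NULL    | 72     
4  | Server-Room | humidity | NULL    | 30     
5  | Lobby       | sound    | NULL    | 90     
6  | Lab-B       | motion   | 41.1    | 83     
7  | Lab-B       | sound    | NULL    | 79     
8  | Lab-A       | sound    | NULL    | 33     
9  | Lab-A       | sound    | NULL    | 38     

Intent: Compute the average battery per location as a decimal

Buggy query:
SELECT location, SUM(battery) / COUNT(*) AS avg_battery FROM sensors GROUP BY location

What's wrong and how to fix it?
Bug: Both operands are integers, so '/' performs integer division and truncates

Fix: Multiply by 1.0 (or CAST to REAL) to force floating-point division

Corrected query:
SELECT location, SUM(battery) * 1.0 / COUNT(*) AS avg_battery FROM sensors GROUP BY location

Result:
location    | avg_battery
------------+------------
Lab-A       | 34.666667  
Lab-B       | 64         
Lobby       | 81         
Server-Room | 30         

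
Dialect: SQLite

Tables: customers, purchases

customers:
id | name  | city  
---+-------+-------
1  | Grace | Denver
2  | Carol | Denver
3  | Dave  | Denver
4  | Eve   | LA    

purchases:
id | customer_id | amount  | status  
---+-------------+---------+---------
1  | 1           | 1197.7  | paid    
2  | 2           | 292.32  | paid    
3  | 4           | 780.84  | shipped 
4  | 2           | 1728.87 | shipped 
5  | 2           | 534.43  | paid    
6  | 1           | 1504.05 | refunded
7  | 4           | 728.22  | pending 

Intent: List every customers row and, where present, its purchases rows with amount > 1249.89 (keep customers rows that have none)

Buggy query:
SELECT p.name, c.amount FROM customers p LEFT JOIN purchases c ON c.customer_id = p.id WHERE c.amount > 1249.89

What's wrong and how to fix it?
Bug: Filtering c.amount in WHERE discards the NULL rows produced by LEFT JOIN, turning it into an inner join

Fix: Put 'c.amount > 1249.89' in the JOIN's ON clause instead of WHERE

Corrected query:
SELECT p.name, c.amount FROM customers p LEFT JOIN purchases c ON c.customer_id = p.id AND c.amount > 1249.89

Result:
name  | amount 
------+--------
Grace | 1504.05
Carol | 1728.87
Dave  | NULL   
Eve   | NULL   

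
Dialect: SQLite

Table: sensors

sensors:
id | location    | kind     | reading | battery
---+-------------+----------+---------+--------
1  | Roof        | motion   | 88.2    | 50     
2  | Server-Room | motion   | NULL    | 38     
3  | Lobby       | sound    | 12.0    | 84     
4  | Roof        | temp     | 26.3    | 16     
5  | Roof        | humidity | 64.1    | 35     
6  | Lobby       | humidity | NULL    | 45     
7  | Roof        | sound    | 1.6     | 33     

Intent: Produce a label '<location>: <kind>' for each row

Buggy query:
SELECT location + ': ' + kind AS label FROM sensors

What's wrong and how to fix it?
Bug: SQLite uses || for string concatenation; + coerces text to numbers (yielding 0)

Fix: Replace + with || to concatenate text

Corrected query:
SELECT location || ': ' || kind AS label FROM sensors

Result:
label              
-------------------
Roof: motion       
Server-Room: motion
Lobby: sound       
Roof: temp         
Roof: humidity     
Lobby: humidity    
Roof: sound        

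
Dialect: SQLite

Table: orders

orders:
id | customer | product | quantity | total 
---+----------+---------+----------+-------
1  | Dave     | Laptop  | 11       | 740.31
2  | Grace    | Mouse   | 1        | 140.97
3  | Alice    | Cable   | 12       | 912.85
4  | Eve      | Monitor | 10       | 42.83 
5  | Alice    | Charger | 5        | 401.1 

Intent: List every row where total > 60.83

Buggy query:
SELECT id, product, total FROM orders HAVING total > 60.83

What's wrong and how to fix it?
Bug: HAVING filters the output of aggregation, but this query has no GROUP BY and no aggregate functions, so SQLite rejects it (HAVING clause on a non-aggregate query); the condition here is per row

Fix: Replace HAVING with WHERE since the condition applies to individual rows

Corrected query:
SELECT id, product, total FROM orders WHERE total > 60.83

Result:
id | product | total 
---+---------+-------
1  | Laptop  | 740.31
2  | Mouse   | 140.97
3  | Cable   | 912.85
5  | Charger | 401.1 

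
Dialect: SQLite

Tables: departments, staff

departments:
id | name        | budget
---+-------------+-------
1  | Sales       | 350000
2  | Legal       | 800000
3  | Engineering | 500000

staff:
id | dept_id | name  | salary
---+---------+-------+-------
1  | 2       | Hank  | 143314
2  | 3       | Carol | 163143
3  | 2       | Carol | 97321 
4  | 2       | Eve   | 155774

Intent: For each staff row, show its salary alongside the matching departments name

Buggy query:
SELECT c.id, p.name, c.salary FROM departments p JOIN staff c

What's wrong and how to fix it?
Bug: JOIN with no ON clause produces a cartesian product; every staff row pairs with every departments row

Fix: Specify the join condition linking the foreign key to the parent id

Corrected query:
SELECT c.id, p.name, c.salary FROM departments p JOIN staff c ON c.dept_id = p.id

Result:
id | name        | salary
---+-------------+-------
1  | Legal       | 143314
2  | Engineering | 163143
3  | Legal       | 97321 
4  | Legal       | 155774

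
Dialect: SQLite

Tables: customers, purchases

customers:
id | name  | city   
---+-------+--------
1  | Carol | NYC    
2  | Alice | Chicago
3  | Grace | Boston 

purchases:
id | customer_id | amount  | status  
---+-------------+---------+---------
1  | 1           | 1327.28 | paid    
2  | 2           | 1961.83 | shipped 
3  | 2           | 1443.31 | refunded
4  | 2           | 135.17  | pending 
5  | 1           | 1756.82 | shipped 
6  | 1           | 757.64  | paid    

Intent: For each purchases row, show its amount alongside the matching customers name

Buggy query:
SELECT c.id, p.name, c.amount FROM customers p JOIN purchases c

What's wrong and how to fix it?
Bug: JOIN with no ON clause produces a cartesian product; every purchases row pairs with every customers row

Fix: Specify the join condition linking the foreign key to the parent id

Corrected query:
SELECT c.id, p.name, c.amount FROM customers p JOIN purchases c ON c.customer_id = p.id

Result:
id | name  | amount 
---+-------+--------
1  | Carol | 1327.28
2  | Alice | 1961.83
3  | Alice | 1443.31
4  | Alice | 135.17 
5  | Carol | 1756.82
6  | Carol | 757.64 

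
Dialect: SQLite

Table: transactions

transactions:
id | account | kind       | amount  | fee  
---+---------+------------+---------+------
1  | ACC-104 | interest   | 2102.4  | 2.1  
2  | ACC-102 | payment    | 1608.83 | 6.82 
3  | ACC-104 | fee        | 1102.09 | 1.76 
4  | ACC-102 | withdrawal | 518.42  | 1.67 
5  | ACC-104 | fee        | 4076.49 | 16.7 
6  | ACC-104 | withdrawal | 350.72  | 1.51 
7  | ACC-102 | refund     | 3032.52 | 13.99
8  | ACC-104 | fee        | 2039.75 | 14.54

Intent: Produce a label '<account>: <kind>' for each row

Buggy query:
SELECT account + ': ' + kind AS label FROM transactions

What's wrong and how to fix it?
Bug: '+' is numeric addition; on text columns SQLite converts them to 0 instead of concatenating

Fix: Replace + with || to concatenate text

Corrected query:
SELECT account || ': ' || kind AS label FROM transactions

Result:
label              
-------------------
ACC-104: interest  
ACC-102: payment   
ACC-104: fee       
ACC-102: withdrawal
ACC-104: fee       
ACC-104: withdrawal
ACC-102: refund    
ACC-104: fee       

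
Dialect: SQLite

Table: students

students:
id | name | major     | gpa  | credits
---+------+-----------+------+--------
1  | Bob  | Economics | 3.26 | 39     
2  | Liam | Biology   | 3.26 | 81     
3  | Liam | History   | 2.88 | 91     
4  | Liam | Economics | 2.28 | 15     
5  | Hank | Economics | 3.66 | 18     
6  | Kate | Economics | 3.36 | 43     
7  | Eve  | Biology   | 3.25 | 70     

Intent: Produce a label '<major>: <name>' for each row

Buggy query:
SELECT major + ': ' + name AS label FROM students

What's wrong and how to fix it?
Bug: '+' is numeric addition; on text columns SQLite converts them to 0 instead of concatenating

Fix: Replace + with || to concatenate text

Corrected query:
SELECT major || ': ' || name AS label FROM students

Result:
label          
---------------
Economics: Bob 
Biology: Liam  
History: Liam  
Economics: Liam
Economics: Hank
Economics: Kate
Biology: Eve   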